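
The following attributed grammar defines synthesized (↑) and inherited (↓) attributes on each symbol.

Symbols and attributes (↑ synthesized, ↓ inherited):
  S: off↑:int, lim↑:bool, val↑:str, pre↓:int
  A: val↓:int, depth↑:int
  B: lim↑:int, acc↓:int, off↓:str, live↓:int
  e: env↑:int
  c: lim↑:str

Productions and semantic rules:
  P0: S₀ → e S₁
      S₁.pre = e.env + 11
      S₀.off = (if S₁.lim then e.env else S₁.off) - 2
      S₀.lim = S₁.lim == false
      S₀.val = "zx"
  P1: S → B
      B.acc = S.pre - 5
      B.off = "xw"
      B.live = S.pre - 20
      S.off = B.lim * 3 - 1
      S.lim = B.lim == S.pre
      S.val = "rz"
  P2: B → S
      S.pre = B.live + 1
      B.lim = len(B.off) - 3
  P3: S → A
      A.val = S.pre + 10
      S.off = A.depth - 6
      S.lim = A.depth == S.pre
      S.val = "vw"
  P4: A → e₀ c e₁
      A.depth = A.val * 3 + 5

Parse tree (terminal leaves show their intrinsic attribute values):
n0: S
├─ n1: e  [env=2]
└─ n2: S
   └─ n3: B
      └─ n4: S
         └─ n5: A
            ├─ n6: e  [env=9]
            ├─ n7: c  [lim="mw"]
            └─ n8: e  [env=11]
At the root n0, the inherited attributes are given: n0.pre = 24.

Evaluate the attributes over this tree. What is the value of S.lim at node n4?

1. n0.pre = 24  [given at root]
2. n1.env = 2  [terminal]
3. n2.pre = 13  [e.env + 11]
4. n3.acc = 8  [S.pre - 5]
5. n3.off = "xw"  ["xw"]
6. n3.live = -7  [S.pre - 20]
7. n4.pre = -6  [B.live + 1]
8. n5.val = 4  [S.pre + 10]
9. n6.env = 9  [terminal]
10. n7.lim = "mw"  [terminal]
11. n8.env = 11  [terminal]
12. n5.depth = 17  [A.val * 3 + 5]
13. n4.off = 11  [A.depth - 6]
14. n4.lim = false  [A.depth == S.pre]
15. n4.val = "vw"  ["vw"]
16. n3.lim = -1  [len(B.off) - 3]
17. n2.off = -4  [B.lim * 3 - 1]
18. n2.lim = false  [B.lim == S.pre]
19. n2.val = "rz"  ["rz"]
20. n0.off = -6  [(if S₁.lim then e.env else S₁.off) - 2]
21. n0.lim = true  [S₁.lim == false]
22. n0.val = "zx"  ["zx"]

false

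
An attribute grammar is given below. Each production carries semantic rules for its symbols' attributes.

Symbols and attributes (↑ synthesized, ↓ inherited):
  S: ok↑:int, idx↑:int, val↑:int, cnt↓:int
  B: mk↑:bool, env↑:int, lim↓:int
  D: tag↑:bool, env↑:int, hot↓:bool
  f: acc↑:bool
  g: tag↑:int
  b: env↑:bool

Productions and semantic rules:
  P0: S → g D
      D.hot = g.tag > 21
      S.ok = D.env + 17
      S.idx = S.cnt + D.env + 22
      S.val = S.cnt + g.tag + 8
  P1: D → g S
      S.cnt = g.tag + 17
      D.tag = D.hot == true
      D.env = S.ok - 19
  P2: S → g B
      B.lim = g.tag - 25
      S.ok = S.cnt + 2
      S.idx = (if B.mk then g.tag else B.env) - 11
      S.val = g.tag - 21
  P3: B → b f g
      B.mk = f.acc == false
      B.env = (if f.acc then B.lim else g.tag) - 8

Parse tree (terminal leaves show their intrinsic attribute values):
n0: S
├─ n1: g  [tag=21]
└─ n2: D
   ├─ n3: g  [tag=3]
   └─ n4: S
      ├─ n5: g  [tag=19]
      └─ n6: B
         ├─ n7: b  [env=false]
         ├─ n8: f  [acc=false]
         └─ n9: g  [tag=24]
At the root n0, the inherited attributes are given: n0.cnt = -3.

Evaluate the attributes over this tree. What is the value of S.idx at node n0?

1. n0.cnt = -3  [given at root]
2. n1.tag = 21  [terminal]
3. n2.hot = false  [g.tag > 21]
4. n3.tag = 3  [terminal]
5. n4.cnt = 20  [g.tag + 17]
6. n5.tag = 19  [terminal]
7. n6.lim = -6  [g.tag - 25]
8. n7.env = false  [terminal]
9. n8.acc = false  [terminal]
10. n9.tag = 24  [terminal]
11. n6.mk = true  [f.acc == false]
12. n6.env = 16  [(if f.acc then B.lim else g.tag) - 8]
13. n4.ok = 22  [S.cnt + 2]
14. n4.idx = 8  [(if B.mk then g.tag else B.env) - 11]
15. n4.val = -2  [g.tag - 21]
16. n2.tag = false  [D.hot == true]
17. n2.env = 3  [S.ok - 19]
18. n0.ok = 20  [D.env + 17]
19. n0.idx = 22  [S.cnt + D.env + 22]
20. n0.val = 26  [S.cnt + g.tag + 8]

22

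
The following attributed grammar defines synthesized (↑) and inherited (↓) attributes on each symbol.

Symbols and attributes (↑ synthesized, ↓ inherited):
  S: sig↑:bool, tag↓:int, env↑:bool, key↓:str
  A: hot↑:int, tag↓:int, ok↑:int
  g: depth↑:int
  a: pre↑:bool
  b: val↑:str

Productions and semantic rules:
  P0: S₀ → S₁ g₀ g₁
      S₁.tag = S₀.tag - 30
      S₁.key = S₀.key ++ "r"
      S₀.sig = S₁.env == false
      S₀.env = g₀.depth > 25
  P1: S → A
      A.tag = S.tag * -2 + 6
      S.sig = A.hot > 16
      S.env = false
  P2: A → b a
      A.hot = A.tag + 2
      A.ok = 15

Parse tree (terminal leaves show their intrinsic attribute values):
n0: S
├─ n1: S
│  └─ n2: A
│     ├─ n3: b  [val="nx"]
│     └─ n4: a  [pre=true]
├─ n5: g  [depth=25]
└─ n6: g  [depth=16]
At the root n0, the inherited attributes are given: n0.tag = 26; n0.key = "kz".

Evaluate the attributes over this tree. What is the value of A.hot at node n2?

16

1. n0.tag = 26  [given at root]
2. n0.key = "kz"  [given at root]
3. n1.tag = -4  [S₀.tag - 30]
4. n1.key = "kzr"  [S₀.key ++ "r"]
5. n2.tag = 14  [S.tag * -2 + 6]
6. n3.val = "nx"  [terminal]
7. n4.pre = true  [terminal]
8. n2.hot = 16  [A.tag + 2]
9. n2.ok = 15  [15]
10. n1.sig = false  [A.hot > 16]
11. n1.env = false  [false]
12. n5.depth = 25  [terminal]
13. n6.depth = 16  [terminal]
14. n0.sig = true  [S₁.env == false]
15. n0.env = false  [g₀.depth > 25]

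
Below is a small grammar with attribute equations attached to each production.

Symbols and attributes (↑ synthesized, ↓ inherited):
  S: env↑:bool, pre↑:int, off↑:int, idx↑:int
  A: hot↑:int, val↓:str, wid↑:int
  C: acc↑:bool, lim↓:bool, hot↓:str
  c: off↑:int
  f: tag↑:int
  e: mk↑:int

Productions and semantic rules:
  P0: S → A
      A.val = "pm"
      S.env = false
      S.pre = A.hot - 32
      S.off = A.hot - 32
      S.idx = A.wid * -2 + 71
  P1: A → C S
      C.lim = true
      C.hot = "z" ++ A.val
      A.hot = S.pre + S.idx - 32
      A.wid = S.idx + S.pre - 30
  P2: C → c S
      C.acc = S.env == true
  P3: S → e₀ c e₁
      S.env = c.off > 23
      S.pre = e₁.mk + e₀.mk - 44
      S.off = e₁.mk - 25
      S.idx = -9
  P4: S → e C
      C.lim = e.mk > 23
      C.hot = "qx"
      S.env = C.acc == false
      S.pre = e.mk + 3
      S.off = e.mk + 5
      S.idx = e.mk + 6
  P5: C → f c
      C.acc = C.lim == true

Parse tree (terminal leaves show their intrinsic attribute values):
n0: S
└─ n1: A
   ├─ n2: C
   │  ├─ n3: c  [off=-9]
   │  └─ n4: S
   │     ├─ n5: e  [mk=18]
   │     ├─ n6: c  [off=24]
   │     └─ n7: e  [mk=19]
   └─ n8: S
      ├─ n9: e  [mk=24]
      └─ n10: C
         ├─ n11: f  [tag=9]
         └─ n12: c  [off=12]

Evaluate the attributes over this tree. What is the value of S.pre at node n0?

1. n1.val = "pm"  ["pm"]
2. n2.lim = true  [true]
3. n2.hot = "zpm"  ["z" ++ A.val]
4. n3.off = -9  [terminal]
5. n5.mk = 18  [terminal]
6. n6.off = 24  [terminal]
7. n7.mk = 19  [terminal]
8. n4.env = true  [c.off > 23]
9. n4.pre = -7  [e₁.mk + e₀.mk - 44]
10. n4.off = -6  [e₁.mk - 25]
11. n4.idx = -9  [-9]
12. n2.acc = true  [S.env == true]
13. n9.mk = 24  [terminal]
14. n10.lim = true  [e.mk > 23]
15. n10.hot = "qx"  ["qx"]
16. n11.tag = 9  [terminal]
17. n12.off = 12  [terminal]
18. n10.acc = true  [C.lim == true]
19. n8.env = false  [C.acc == false]
20. n8.pre = 27  [e.mk + 3]
21. n8.off = 29  [e.mk + 5]
22. n8.idx = 30  [e.mk + 6]
23. n1.hot = 25  [S.pre + S.idx - 32]
24. n1.wid = 27  [S.idx + S.pre - 30]
25. n0.env = false  [false]
26. n0.pre = -7  [A.hot - 32]
27. n0.off = -7  [A.hot - 32]
28. n0.idx = 17  [A.wid * -2 + 71]

-7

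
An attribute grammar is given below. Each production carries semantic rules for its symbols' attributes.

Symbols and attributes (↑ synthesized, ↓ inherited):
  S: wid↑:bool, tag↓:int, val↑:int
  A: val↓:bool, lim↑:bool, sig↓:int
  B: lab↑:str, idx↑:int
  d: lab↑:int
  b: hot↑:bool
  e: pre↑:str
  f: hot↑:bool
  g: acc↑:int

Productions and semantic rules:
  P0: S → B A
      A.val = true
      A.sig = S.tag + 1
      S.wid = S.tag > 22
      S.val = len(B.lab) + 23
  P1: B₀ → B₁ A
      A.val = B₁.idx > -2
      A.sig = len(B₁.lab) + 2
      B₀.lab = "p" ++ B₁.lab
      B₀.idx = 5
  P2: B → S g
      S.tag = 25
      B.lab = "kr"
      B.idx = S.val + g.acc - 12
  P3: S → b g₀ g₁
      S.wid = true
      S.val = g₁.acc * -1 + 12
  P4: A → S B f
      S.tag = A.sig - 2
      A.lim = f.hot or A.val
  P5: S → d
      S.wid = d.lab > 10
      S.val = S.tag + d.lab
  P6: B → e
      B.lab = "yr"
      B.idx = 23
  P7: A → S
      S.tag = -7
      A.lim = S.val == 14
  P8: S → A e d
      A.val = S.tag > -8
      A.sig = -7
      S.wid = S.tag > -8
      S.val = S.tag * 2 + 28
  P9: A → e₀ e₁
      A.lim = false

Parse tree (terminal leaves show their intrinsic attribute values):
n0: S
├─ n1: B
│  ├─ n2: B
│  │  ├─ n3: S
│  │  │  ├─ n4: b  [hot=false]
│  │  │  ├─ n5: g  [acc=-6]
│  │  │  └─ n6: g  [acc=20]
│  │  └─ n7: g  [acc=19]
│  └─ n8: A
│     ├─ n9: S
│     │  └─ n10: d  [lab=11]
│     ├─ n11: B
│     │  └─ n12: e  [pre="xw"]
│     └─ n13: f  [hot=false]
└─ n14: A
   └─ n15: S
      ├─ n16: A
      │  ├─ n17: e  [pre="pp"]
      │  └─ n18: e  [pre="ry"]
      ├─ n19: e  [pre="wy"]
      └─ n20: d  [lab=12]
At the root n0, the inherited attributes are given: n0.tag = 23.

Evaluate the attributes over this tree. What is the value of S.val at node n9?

13

1. n0.tag = 23  [given at root]
2. n3.tag = 25  [25]
3. n4.hot = false  [terminal]
4. n5.acc = -6  [terminal]
5. n6.acc = 20  [terminal]
6. n3.wid = true  [true]
7. n3.val = -8  [g₁.acc * -1 + 12]
8. n7.acc = 19  [terminal]
9. n2.lab = "kr"  ["kr"]
10. n2.idx = -1  [S.val + g.acc - 12]
11. n8.val = true  [B₁.idx > -2]
12. n8.sig = 4  [len(B₁.lab) + 2]
13. n9.tag = 2  [A.sig - 2]
14. n10.lab = 11  [terminal]
15. n9.wid = true  [d.lab > 10]
16. n9.val = 13  [S.tag + d.lab]
17. n12.pre = "xw"  [terminal]
18. n11.lab = "yr"  ["yr"]
19. n11.idx = 23  [23]
20. n13.hot = false  [terminal]
21. n8.lim = true  [f.hot or A.val]
22. n1.lab = "pkr"  ["p" ++ B₁.lab]
23. n1.idx = 5  [5]
24. n14.val = true  [true]
25. n14.sig = 24  [S.tag + 1]
26. n15.tag = -7  [-7]
27. n16.val = true  [S.tag > -8]
28. n16.sig = -7  [-7]
29. n17.pre = "pp"  [terminal]
30. n18.pre = "ry"  [terminal]
31. n16.lim = false  [false]
32. n19.pre = "wy"  [terminal]
33. n20.lab = 12  [terminal]
34. n15.wid = true  [S.tag > -8]
35. n15.val = 14  [S.tag * 2 + 28]
36. n14.lim = true  [S.val == 14]
37. n0.wid = true  [S.tag > 22]
38. n0.val = 26  [len(B.lab) + 23]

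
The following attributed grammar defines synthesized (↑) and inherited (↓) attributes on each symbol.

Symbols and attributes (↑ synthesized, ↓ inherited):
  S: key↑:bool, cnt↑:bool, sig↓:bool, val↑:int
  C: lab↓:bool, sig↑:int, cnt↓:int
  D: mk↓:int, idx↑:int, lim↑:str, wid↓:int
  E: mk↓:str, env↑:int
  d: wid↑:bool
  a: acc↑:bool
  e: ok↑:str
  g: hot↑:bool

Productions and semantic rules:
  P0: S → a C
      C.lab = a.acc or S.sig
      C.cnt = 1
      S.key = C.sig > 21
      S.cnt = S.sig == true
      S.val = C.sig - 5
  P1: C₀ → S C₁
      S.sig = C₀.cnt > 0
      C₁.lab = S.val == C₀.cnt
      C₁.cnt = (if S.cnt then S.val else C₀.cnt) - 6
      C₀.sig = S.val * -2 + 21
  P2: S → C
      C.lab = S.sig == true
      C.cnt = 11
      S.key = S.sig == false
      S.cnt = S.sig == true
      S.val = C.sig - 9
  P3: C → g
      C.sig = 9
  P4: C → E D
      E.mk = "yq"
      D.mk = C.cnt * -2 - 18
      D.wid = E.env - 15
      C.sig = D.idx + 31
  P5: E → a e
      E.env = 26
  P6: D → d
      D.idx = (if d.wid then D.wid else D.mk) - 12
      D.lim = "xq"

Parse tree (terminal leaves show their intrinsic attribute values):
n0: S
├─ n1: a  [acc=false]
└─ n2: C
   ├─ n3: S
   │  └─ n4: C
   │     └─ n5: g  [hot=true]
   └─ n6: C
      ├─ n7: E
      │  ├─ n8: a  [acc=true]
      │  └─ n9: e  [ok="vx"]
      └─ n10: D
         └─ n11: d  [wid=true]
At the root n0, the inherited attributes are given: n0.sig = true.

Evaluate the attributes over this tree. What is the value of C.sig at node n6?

30

1. n0.sig = true  [given at root]
2. n1.acc = false  [terminal]
3. n2.lab = true  [a.acc or S.sig]
4. n2.cnt = 1  [1]
5. n3.sig = true  [C₀.cnt > 0]
6. n4.lab = true  [S.sig == true]
7. n4.cnt = 11  [11]
8. n5.hot = true  [terminal]
9. n4.sig = 9  [9]
10. n3.key = false  [S.sig == false]
11. n3.cnt = true  [S.sig == true]
12. n3.val = 0  [C.sig - 9]
13. n6.lab = false  [S.val == C₀.cnt]
14. n6.cnt = -6  [(if S.cnt then S.val else C₀.cnt) - 6]
15. n7.mk = "yq"  ["yq"]
16. n8.acc = true  [terminal]
17. n9.ok = "vx"  [terminal]
18. n7.env = 26  [26]
19. n10.mk = -6  [C.cnt * -2 - 18]
20. n10.wid = 11  [E.env - 15]
21. n11.wid = true  [terminal]
22. n10.idx = -1  [(if d.wid then D.wid else D.mk) - 12]
23. n10.lim = "xq"  ["xq"]
24. n6.sig = 30  [D.idx + 31]
25. n2.sig = 21  [S.val * -2 + 21]
26. n0.key = false  [C.sig > 21]
27. n0.cnt = true  [S.sig == true]
28. n0.val = 16  [C.sig - 5]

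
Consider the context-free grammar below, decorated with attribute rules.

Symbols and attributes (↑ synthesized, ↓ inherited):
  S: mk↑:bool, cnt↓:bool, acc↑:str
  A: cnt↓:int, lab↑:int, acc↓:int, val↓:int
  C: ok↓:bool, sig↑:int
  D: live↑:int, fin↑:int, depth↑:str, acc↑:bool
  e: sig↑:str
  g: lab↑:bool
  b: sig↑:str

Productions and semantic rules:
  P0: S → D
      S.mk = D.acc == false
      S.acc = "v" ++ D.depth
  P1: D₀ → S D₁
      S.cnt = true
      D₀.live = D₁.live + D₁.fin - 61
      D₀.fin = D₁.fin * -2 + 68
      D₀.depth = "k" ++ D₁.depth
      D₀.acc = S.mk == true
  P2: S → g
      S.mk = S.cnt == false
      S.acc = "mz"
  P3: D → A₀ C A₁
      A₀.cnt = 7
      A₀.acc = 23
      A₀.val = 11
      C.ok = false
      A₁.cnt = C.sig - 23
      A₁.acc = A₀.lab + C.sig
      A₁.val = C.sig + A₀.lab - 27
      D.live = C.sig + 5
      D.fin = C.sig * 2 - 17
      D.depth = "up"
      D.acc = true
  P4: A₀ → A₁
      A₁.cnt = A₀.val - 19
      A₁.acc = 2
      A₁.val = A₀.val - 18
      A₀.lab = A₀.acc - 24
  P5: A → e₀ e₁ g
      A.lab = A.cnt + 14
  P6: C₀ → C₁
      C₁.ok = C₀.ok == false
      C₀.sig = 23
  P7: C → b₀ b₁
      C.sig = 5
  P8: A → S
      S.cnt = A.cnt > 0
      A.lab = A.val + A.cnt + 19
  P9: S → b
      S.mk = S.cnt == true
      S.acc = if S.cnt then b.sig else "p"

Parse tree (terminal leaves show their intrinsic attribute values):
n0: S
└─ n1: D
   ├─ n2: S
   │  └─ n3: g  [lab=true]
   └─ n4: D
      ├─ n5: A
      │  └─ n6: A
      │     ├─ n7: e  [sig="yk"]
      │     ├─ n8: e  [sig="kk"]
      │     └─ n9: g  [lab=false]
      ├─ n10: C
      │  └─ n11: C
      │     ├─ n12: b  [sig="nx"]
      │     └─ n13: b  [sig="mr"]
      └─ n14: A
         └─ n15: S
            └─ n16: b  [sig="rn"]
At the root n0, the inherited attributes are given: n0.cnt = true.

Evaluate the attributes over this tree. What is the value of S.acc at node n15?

"p"

1. n0.cnt = true  [given at root]
2. n2.cnt = true  [true]
3. n3.lab = true  [terminal]
4. n2.mk = false  [S.cnt == false]
5. n2.acc = "mz"  ["mz"]
6. n5.cnt = 7  [7]
7. n5.acc = 23  [23]
8. n5.val = 11  [11]
9. n6.cnt = -8  [A₀.val - 19]
10. n6.acc = 2  [2]
11. n6.val = -7  [A₀.val - 18]
12. n7.sig = "yk"  [terminal]
13. n8.sig = "kk"  [terminal]
14. n9.lab = false  [terminal]
15. n6.lab = 6  [A.cnt + 14]
16. n5.lab = -1  [A₀.acc - 24]
17. n10.ok = false  [false]
18. n11.ok = true  [C₀.ok == false]
19. n12.sig = "nx"  [terminal]
20. n13.sig = "mr"  [terminal]
21. n11.sig = 5  [5]
22. n10.sig = 23  [23]
23. n14.cnt = 0  [C.sig - 23]
24. n14.acc = 22  [A₀.lab + C.sig]
25. n14.val = -5  [C.sig + A₀.lab - 27]
26. n15.cnt = false  [A.cnt > 0]
27. n16.sig = "rn"  [terminal]
28. n15.mk = false  [S.cnt == true]
29. n15.acc = "p"  [if S.cnt then b.sig else "p"]
30. n14.lab = 14  [A.val + A.cnt + 19]
31. n4.live = 28  [C.sig + 5]
32. n4.fin = 29  [C.sig * 2 - 17]
33. n4.depth = "up"  ["up"]
34. n4.acc = true  [true]
35. n1.live = -4  [D₁.live + D₁.fin - 61]
36. n1.fin = 10  [D₁.fin * -2 + 68]
37. n1.depth = "kup"  ["k" ++ D₁.depth]
38. n1.acc = false  [S.mk == true]
39. n0.mk = true  [D.acc == false]
40. n0.acc = "vkup"  ["v" ++ D.depth]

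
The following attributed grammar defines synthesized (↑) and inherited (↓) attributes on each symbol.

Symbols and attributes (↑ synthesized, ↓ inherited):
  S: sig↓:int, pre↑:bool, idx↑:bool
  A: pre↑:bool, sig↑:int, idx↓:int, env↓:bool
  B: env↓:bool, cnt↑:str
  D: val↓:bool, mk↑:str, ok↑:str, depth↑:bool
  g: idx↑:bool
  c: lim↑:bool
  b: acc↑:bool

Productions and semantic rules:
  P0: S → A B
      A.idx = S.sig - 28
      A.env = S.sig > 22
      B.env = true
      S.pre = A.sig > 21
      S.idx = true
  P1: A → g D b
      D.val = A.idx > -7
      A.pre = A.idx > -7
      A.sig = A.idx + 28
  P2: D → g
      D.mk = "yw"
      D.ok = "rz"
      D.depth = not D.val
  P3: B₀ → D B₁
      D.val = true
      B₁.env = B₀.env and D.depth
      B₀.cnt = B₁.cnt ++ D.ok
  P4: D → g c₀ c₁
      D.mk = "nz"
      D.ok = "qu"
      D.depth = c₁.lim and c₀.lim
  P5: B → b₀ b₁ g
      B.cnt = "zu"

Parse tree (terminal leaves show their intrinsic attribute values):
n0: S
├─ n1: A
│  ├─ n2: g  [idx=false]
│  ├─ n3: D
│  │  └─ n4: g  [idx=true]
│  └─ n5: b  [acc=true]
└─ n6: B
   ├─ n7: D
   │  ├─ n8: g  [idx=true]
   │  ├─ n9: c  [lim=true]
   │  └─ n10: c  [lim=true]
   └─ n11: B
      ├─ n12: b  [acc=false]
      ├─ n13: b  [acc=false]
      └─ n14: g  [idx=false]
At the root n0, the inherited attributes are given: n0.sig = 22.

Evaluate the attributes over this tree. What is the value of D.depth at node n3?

1. n0.sig = 22  [given at root]
2. n1.idx = -6  [S.sig - 28]
3. n1.env = false  [S.sig > 22]
4. n2.idx = false  [terminal]
5. n3.val = true  [A.idx > -7]
6. n4.idx = true  [terminal]
7. n3.mk = "yw"  ["yw"]
8. n3.ok = "rz"  ["rz"]
9. n3.depth = false  [not D.val]
10. n5.acc = true  [terminal]
11. n1.pre = true  [A.idx > -7]
12. n1.sig = 22  [A.idx + 28]
13. n6.env = true  [true]
14. n7.val = true  [true]
15. n8.idx = true  [terminal]
16. n9.lim = true  [terminal]
17. n10.lim = true  [terminal]
18. n7.mk = "nz"  ["nz"]
19. n7.ok = "qu"  ["qu"]
20. n7.depth = true  [c₁.lim and c₀.lim]
21. n11.env = true  [B₀.env and D.depth]
22. n12.acc = false  [terminal]
23. n13.acc = false  [terminal]
24. n14.idx = false  [terminal]
25. n11.cnt = "zu"  ["zu"]
26. n6.cnt = "zuqu"  [B₁.cnt ++ D.ok]
27. n0.pre = true  [A.sig > 21]
28. n0.idx = true  [true]

false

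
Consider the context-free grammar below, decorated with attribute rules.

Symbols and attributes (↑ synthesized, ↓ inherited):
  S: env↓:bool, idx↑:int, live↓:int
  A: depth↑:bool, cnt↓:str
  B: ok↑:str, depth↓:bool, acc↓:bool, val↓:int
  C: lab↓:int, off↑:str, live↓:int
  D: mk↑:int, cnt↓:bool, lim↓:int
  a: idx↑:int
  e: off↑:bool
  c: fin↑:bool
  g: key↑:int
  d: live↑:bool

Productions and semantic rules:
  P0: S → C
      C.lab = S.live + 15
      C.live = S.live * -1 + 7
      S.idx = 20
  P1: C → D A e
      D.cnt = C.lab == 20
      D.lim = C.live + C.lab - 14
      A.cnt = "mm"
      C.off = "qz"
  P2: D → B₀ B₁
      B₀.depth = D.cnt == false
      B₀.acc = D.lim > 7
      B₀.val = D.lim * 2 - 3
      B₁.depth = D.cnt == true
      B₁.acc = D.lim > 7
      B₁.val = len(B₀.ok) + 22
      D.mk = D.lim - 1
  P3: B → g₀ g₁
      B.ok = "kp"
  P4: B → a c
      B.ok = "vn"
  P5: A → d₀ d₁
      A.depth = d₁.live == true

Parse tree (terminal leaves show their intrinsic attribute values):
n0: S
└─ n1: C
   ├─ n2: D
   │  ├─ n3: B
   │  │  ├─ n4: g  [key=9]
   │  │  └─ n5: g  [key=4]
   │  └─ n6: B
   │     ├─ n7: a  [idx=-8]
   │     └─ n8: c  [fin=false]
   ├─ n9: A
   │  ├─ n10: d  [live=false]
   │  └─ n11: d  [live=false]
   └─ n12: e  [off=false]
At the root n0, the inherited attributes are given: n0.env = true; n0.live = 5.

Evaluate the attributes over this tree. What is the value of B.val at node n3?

1. n0.env = true  [given at root]
2. n0.live = 5  [given at root]
3. n1.lab = 20  [S.live + 15]
4. n1.live = 2  [S.live * -1 + 7]
5. n2.cnt = true  [C.lab == 20]
6. n2.lim = 8  [C.live + C.lab - 14]
7. n3.depth = false  [D.cnt == false]
8. n3.acc = true  [D.lim > 7]
9. n3.val = 13  [D.lim * 2 - 3]
10. n4.key = 9  [terminal]
11. n5.key = 4  [terminal]
12. n3.ok = "kp"  ["kp"]
13. n6.depth = true  [D.cnt == true]
14. n6.acc = true  [D.lim > 7]
15. n6.val = 24  [len(B₀.ok) + 22]
16. n7.idx = -8  [terminal]
17. n8.fin = false  [terminal]
18. n6.ok = "vn"  ["vn"]
19. n2.mk = 7  [D.lim - 1]
20. n9.cnt = "mm"  ["mm"]
21. n10.live = false  [terminal]
22. n11.live = false  [terminal]
23. n9.depth = false  [d₁.live == true]
24. n12.off = false  [terminal]
25. n1.off = "qz"  ["qz"]
26. n0.idx = 20  [20]

13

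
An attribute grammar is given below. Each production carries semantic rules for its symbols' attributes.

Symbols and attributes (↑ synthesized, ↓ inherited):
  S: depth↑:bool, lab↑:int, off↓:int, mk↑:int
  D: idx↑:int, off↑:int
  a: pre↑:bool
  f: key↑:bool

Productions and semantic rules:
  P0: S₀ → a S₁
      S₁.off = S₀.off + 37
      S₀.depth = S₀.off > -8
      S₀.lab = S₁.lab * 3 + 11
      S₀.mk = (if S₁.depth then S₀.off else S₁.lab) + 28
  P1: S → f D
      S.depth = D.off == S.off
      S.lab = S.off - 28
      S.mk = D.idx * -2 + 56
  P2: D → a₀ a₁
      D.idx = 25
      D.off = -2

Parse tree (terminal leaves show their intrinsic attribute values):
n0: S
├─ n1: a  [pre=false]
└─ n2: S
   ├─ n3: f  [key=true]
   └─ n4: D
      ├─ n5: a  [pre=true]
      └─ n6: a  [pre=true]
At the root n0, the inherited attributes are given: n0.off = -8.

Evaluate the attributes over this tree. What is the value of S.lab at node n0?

14

1. n0.off = -8  [given at root]
2. n1.pre = false  [terminal]
3. n2.off = 29  [S₀.off + 37]
4. n3.key = true  [terminal]
5. n5.pre = true  [terminal]
6. n6.pre = true  [terminal]
7. n4.idx = 25  [25]
8. n4.off = -2  [-2]
9. n2.depth = false  [D.off == S.off]
10. n2.lab = 1  [S.off - 28]
11. n2.mk = 6  [D.idx * -2 + 56]
12. n0.depth = false  [S₀.off > -8]
13. n0.lab = 14  [S₁.lab * 3 + 11]
14. n0.mk = 29  [(if S₁.depth then S₀.off else S₁.lab) + 28]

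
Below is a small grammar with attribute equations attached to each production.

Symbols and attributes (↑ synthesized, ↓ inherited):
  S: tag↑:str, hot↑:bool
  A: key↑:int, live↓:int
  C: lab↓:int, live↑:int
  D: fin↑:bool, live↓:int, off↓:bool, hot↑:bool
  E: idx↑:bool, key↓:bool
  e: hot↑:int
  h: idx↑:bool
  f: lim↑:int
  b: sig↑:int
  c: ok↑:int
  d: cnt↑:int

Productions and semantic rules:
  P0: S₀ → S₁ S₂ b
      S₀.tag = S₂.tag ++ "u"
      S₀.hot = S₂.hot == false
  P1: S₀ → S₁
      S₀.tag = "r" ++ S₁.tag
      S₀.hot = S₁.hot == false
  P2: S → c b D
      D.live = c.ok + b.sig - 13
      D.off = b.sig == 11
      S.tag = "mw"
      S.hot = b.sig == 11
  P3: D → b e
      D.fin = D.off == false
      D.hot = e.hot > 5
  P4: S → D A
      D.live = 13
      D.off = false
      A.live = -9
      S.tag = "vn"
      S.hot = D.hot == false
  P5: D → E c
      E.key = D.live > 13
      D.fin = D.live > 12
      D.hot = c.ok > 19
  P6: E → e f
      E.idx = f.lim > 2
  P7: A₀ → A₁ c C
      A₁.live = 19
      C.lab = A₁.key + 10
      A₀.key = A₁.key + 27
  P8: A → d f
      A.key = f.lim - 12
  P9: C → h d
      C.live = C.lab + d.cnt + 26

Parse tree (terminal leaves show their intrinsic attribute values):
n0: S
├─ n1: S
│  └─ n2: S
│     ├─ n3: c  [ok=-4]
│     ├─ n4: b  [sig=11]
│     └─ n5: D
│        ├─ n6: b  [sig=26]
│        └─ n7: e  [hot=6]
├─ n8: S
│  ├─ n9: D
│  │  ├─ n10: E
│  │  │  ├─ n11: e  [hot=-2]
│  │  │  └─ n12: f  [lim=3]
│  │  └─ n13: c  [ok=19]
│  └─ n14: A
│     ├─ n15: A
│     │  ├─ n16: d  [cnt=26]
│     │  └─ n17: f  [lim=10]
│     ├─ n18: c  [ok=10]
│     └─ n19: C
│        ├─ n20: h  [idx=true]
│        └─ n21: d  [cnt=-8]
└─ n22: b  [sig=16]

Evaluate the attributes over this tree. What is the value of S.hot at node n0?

1. n3.ok = -4  [terminal]
2. n4.sig = 11  [terminal]
3. n5.live = -6  [c.ok + b.sig - 13]
4. n5.off = true  [b.sig == 11]
5. n6.sig = 26  [terminal]
6. n7.hot = 6  [terminal]
7. n5.fin = false  [D.off == false]
8. n5.hot = true  [e.hot > 5]
9. n2.tag = "mw"  ["mw"]
10. n2.hot = true  [b.sig == 11]
11. n1.tag = "rmw"  ["r" ++ S₁.tag]
12. n1.hot = false  [S₁.hot == false]
13. n9.live = 13  [13]
14. n9.off = false  [false]
15. n10.key = false  [D.live > 13]
16. n11.hot = -2  [terminal]
17. n12.lim = 3  [terminal]
18. n10.idx = true  [f.lim > 2]
19. n13.ok = 19  [terminal]
20. n9.fin = true  [D.live > 12]
21. n9.hot = false  [c.ok > 19]
22. n14.live = -9  [-9]
23. n15.live = 19  [19]
24. n16.cnt = 26  [terminal]
25. n17.lim = 10  [terminal]
26. n15.key = -2  [f.lim - 12]
27. n18.ok = 10  [terminal]
28. n19.lab = 8  [A₁.key + 10]
29. n20.idx = true  [terminal]
30. n21.cnt = -8  [terminal]
31. n19.live = 26  [C.lab + d.cnt + 26]
32. n14.key = 25  [A₁.key + 27]
33. n8.tag = "vn"  ["vn"]
34. n8.hot = true  [D.hot == false]
35. n22.sig = 16  [terminal]
36. n0.tag = "vnu"  [S₂.tag ++ "u"]
37. n0.hot = false  [S₂.hot == false]

false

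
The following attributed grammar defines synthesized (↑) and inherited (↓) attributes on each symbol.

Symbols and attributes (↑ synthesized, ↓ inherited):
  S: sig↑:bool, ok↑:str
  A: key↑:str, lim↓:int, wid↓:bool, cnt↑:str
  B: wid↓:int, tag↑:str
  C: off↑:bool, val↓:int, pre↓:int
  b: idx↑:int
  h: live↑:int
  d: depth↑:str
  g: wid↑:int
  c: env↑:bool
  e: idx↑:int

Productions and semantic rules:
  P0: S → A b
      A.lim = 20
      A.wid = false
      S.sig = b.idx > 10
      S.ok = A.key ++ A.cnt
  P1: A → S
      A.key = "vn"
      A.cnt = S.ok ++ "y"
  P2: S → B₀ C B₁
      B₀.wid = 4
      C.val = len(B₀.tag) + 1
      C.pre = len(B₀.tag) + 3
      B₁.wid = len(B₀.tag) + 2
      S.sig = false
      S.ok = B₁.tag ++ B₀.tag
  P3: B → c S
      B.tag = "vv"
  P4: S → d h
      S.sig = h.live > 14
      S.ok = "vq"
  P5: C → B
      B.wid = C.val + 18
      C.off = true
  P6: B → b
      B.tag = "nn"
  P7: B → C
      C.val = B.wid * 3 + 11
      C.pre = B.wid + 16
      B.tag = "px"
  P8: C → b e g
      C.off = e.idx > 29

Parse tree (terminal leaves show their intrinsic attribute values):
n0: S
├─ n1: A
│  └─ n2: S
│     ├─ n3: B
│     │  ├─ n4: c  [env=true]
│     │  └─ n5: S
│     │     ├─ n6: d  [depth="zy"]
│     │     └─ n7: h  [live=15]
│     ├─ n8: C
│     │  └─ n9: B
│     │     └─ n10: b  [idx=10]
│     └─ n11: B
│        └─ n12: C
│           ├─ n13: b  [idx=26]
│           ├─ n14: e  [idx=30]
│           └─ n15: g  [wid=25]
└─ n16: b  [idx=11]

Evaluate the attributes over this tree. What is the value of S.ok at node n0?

"vnpxvvy"

1. n1.lim = 20  [20]
2. n1.wid = false  [false]
3. n3.wid = 4  [4]
4. n4.env = true  [terminal]
5. n6.depth = "zy"  [terminal]
6. n7.live = 15  [terminal]
7. n5.sig = true  [h.live > 14]
8. n5.ok = "vq"  ["vq"]
9. n3.tag = "vv"  ["vv"]
10. n8.val = 3  [len(B₀.tag) + 1]
11. n8.pre = 5  [len(B₀.tag) + 3]
12. n9.wid = 21  [C.val + 18]
13. n10.idx = 10  [terminal]
14. n9.tag = "nn"  ["nn"]
15. n8.off = true  [true]
16. n11.wid = 4  [len(B₀.tag) + 2]
17. n12.val = 23  [B.wid * 3 + 11]
18. n12.pre = 20  [B.wid + 16]
19. n13.idx = 26  [terminal]
20. n14.idx = 30  [terminal]
21. n15.wid = 25  [terminal]
22. n12.off = true  [e.idx > 29]
23. n11.tag = "px"  ["px"]
24. n2.sig = false  [false]
25. n2.ok = "pxvv"  [B₁.tag ++ B₀.tag]
26. n1.key = "vn"  ["vn"]
27. n1.cnt = "pxvvy"  [S.ok ++ "y"]
28. n16.idx = 11  [terminal]
29. n0.sig = true  [b.idx > 10]
30. n0.ok = "vnpxvvy"  [A.key ++ A.cnt]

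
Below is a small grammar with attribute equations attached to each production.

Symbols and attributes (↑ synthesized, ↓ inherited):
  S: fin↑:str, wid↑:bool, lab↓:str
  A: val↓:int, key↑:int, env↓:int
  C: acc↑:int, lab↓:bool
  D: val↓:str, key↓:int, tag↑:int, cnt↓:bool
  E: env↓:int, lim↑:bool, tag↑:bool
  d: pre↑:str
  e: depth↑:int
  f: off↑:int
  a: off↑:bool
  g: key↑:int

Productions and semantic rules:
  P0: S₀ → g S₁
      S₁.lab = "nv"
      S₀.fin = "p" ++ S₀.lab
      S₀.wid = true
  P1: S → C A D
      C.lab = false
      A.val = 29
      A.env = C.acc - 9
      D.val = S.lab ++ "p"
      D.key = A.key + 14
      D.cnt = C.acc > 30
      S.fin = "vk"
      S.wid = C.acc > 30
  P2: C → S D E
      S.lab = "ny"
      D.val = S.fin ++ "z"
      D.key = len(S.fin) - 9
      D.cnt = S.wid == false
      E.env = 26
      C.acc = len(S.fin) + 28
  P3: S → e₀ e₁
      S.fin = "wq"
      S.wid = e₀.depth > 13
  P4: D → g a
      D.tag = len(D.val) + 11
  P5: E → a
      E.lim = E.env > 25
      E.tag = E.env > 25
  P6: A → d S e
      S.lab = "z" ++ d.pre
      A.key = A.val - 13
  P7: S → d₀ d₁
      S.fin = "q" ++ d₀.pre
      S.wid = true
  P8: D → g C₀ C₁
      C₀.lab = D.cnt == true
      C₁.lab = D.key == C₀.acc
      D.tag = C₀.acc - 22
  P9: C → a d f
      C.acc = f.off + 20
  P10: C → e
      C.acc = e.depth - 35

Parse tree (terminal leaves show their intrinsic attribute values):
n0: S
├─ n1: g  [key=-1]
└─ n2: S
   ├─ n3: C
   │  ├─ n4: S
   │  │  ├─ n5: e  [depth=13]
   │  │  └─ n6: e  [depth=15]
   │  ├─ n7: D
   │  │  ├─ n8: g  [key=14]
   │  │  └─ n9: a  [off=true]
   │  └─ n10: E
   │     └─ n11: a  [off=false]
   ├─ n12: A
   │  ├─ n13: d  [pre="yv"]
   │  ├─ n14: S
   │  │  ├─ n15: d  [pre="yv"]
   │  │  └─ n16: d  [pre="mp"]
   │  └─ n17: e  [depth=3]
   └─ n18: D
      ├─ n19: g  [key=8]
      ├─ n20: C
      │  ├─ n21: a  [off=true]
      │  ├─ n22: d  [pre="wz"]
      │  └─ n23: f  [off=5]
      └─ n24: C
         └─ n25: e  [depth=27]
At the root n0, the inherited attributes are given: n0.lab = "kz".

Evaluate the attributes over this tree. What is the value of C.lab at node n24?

1. n0.lab = "kz"  [given at root]
2. n1.key = -1  [terminal]
3. n2.lab = "nv"  ["nv"]
4. n3.lab = false  [false]
5. n4.lab = "ny"  ["ny"]
6. n5.depth = 13  [terminal]
7. n6.depth = 15  [terminal]
8. n4.fin = "wq"  ["wq"]
9. n4.wid = false  [e₀.depth > 13]
10. n7.val = "wqz"  [S.fin ++ "z"]
11. n7.key = -7  [len(S.fin) - 9]
12. n7.cnt = true  [S.wid == false]
13. n8.key = 14  [terminal]
14. n9.off = true  [terminal]
15. n7.tag = 14  [len(D.val) + 11]
16. n10.env = 26  [26]
17. n11.off = false  [terminal]
18. n10.lim = true  [E.env > 25]
19. n10.tag = true  [E.env > 25]
20. n3.acc = 30  [len(S.fin) + 28]
21. n12.val = 29  [29]
22. n12.env = 21  [C.acc - 9]
23. n13.pre = "yv"  [terminal]
24. n14.lab = "zyv"  ["z" ++ d.pre]
25. n15.pre = "yv"  [terminal]
26. n16.pre = "mp"  [terminal]
27. n14.fin = "qyv"  ["q" ++ d₀.pre]
28. n14.wid = true  [true]
29. n17.depth = 3  [terminal]
30. n12.key = 16  [A.val - 13]
31. n18.val = "nvp"  [S.lab ++ "p"]
32. n18.key = 30  [A.key + 14]
33. n18.cnt = false  [C.acc > 30]
34. n19.key = 8  [terminal]
35. n20.lab = false  [D.cnt == true]
36. n21.off = true  [terminal]
37. n22.pre = "wz"  [terminal]
38. n23.off = 5  [terminal]
39. n20.acc = 25  [f.off + 20]
40. n24.lab = false  [D.key == C₀.acc]
41. n25.depth = 27  [terminal]
42. n24.acc = -8  [e.depth - 35]
43. n18.tag = 3  [C₀.acc - 22]
44. n2.fin = "vk"  ["vk"]
45. n2.wid = false  [C.acc > 30]
46. n0.fin = "pkz"  ["p" ++ S₀.lab]
47. n0.wid = true  [true]

false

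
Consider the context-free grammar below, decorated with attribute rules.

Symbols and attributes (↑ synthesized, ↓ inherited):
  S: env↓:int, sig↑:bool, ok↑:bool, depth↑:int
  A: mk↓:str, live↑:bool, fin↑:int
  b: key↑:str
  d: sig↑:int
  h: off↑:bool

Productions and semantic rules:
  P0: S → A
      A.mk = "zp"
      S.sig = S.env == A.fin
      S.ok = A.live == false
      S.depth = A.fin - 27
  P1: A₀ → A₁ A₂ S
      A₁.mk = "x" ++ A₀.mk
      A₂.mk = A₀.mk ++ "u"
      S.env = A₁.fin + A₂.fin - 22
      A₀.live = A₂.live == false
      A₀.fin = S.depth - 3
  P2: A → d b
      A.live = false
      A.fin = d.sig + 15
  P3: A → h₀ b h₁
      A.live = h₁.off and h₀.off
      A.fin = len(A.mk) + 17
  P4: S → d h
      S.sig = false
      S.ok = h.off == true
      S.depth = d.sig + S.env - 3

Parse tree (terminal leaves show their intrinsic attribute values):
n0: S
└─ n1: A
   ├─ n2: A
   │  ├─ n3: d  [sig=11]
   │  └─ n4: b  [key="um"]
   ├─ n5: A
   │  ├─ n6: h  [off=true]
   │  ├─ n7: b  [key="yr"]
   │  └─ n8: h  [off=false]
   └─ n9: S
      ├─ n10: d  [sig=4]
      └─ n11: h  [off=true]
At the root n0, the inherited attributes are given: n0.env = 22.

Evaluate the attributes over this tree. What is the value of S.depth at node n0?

-5

1. n0.env = 22  [given at root]
2. n1.mk = "zp"  ["zp"]
3. n2.mk = "xzp"  ["x" ++ A₀.mk]
4. n3.sig = 11  [terminal]
5. n4.key = "um"  [terminal]
6. n2.live = false  [false]
7. n2.fin = 26  [d.sig + 15]
8. n5.mk = "zpu"  [A₀.mk ++ "u"]
9. n6.off = true  [terminal]
10. n7.key = "yr"  [terminal]
11. n8.off = false  [terminal]
12. n5.live = false  [h₁.off and h₀.off]
13. n5.fin = 20  [len(A.mk) + 17]
14. n9.env = 24  [A₁.fin + A₂.fin - 22]
15. n10.sig = 4  [terminal]
16. n11.off = true  [terminal]
17. n9.sig = false  [false]
18. n9.ok = true  [h.off == true]
19. n9.depth = 25  [d.sig + S.env - 3]
20. n1.live = true  [A₂.live == false]
21. n1.fin = 22  [S.depth - 3]
22. n0.sig = true  [S.env == A.fin]
23. n0.ok = false  [A.live == false]
24. n0.depth = -5  [A.fin - 27]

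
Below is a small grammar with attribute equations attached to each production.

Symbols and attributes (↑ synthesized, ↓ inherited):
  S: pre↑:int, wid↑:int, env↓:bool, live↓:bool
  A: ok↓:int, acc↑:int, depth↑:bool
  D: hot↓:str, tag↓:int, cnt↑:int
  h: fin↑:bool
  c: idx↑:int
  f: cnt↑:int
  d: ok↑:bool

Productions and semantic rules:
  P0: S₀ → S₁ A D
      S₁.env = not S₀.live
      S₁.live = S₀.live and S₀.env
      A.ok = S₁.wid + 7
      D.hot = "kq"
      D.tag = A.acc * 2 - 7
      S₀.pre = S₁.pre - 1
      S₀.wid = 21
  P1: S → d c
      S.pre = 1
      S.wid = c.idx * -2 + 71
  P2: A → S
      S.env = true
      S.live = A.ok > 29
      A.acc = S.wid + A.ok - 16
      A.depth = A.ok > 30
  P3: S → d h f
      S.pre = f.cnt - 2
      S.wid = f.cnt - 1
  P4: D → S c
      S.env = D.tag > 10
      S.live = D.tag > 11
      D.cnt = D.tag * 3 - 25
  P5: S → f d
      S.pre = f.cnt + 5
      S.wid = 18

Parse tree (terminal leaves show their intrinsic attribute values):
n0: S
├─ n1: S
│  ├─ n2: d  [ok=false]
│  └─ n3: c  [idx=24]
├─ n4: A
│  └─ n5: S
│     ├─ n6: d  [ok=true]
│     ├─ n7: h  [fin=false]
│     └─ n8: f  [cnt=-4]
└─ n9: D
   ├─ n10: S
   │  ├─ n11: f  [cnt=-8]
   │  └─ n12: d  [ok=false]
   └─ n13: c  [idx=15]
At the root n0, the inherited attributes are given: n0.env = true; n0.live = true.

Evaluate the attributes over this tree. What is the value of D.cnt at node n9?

8

1. n0.env = true  [given at root]
2. n0.live = true  [given at root]
3. n1.env = false  [not S₀.live]
4. n1.live = true  [S₀.live and S₀.env]
5. n2.ok = false  [terminal]
6. n3.idx = 24  [terminal]
7. n1.pre = 1  [1]
8. n1.wid = 23  [c.idx * -2 + 71]
9. n4.ok = 30  [S₁.wid + 7]
10. n5.env = true  [true]
11. n5.live = true  [A.ok > 29]
12. n6.ok = true  [terminal]
13. n7.fin = false  [terminal]
14. n8.cnt = -4  [terminal]
15. n5.pre = -6  [f.cnt - 2]
16. n5.wid = -5  [f.cnt - 1]
17. n4.acc = 9  [S.wid + A.ok - 16]
18. n4.depth = false  [A.ok > 30]
19. n9.hot = "kq"  ["kq"]
20. n9.tag = 11  [A.acc * 2 - 7]
21. n10.env = true  [D.tag > 10]
22. n10.live = false  [D.tag > 11]
23. n11.cnt = -8  [terminal]
24. n12.ok = false  [terminal]
25. n10.pre = -3  [f.cnt + 5]
26. n10.wid = 18  [18]
27. n13.idx = 15  [terminal]
28. n9.cnt = 8  [D.tag * 3 - 25]
29. n0.pre = 0  [S₁.pre - 1]
30. n0.wid = 21  [21]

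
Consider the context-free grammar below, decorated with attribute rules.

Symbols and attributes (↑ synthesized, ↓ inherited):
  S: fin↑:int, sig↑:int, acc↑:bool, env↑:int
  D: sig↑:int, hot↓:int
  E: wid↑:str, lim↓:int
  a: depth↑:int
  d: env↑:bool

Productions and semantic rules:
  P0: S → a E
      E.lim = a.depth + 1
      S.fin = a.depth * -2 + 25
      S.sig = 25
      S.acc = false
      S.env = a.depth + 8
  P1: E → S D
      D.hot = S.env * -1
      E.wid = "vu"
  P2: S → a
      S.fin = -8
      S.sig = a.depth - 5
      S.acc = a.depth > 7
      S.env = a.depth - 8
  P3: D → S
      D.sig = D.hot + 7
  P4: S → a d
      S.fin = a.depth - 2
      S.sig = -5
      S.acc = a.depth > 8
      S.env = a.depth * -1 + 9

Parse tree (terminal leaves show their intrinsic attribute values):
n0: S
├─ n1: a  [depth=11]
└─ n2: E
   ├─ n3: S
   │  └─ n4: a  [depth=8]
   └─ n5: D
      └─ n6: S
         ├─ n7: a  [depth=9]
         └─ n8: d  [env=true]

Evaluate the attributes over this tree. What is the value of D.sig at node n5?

7

1. n1.depth = 11  [terminal]
2. n2.lim = 12  [a.depth + 1]
3. n4.depth = 8  [terminal]
4. n3.fin = -8  [-8]
5. n3.sig = 3  [a.depth - 5]
6. n3.acc = true  [a.depth > 7]
7. n3.env = 0  [a.depth - 8]
8. n5.hot = 0  [S.env * -1]
9. n7.depth = 9  [terminal]
10. n8.env = true  [terminal]
11. n6.fin = 7  [a.depth - 2]
12. n6.sig = -5  [-5]
13. n6.acc = true  [a.depth > 8]
14. n6.env = 0  [a.depth * -1 + 9]
15. n5.sig = 7  [D.hot + 7]
16. n2.wid = "vu"  ["vu"]
17. n0.fin = 3  [a.depth * -2 + 25]
18. n0.sig = 25  [25]
19. n0.acc = false  [false]
20. n0.env = 19  [a.depth + 8]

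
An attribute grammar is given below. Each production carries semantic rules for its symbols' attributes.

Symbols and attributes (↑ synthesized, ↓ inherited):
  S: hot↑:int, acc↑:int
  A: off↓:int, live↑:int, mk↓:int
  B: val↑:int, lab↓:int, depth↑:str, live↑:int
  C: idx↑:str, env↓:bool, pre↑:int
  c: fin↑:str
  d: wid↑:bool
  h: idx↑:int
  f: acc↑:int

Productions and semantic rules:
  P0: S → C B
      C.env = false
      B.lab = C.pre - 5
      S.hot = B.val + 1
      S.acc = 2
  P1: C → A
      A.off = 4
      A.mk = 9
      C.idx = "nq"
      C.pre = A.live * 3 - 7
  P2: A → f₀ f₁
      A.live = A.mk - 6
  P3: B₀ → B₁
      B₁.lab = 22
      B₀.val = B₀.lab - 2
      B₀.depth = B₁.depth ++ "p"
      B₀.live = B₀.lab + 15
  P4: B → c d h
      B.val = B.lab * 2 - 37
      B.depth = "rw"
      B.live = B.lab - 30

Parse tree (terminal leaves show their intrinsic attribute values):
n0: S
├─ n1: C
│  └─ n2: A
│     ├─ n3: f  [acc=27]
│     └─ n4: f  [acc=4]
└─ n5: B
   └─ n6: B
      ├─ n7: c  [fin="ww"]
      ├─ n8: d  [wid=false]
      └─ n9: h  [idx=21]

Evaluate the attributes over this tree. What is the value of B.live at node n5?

1. n1.env = false  [false]
2. n2.off = 4  [4]
3. n2.mk = 9  [9]
4. n3.acc = 27  [terminal]
5. n4.acc = 4  [terminal]
6. n2.live = 3  [A.mk - 6]
7. n1.idx = "nq"  ["nq"]
8. n1.pre = 2  [A.live * 3 - 7]
9. n5.lab = -3  [C.pre - 5]
10. n6.lab = 22  [22]
11. n7.fin = "ww"  [terminal]
12. n8.wid = false  [terminal]
13. n9.idx = 21  [terminal]
14. n6.val = 7  [B.lab * 2 - 37]
15. n6.depth = "rw"  ["rw"]
16. n6.live = -8  [B.lab - 30]
17. n5.val = -5  [B₀.lab - 2]
18. n5.depth = "rwp"  [B₁.depth ++ "p"]
19. n5.live = 12  [B₀.lab + 15]
20. n0.hot = -4  [B.val + 1]
21. n0.acc = 2  [2]

12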